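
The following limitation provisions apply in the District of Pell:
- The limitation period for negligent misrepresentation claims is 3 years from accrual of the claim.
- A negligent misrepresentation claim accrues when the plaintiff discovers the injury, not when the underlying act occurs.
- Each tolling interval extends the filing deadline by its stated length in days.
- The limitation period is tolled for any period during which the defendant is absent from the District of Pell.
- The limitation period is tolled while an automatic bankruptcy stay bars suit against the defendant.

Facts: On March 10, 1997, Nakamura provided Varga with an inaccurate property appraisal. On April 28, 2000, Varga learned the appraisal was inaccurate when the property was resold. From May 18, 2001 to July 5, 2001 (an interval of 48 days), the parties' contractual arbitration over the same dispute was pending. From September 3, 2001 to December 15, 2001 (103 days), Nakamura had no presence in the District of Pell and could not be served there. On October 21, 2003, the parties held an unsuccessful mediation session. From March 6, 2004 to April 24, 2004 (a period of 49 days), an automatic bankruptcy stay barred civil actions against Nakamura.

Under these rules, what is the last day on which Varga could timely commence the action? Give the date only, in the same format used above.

Accrual is tied to discovery, so the period began on April 28, 2000 rather than on March 10, 1997 when the act occurred.
Adding the 3 years base period to April 28, 2000 gives a deadline of April 28, 2003, before any tolling.
Because the defendant's absence from the jurisdiction ran from September 3, 2001 to December 15, 2001, the deadline is extended by 103 days to August 9, 2003.
The automatic bankruptcy stay from March 6, 2004 to April 24, 2004 began after the period had already run on August 9, 2003, so it has no tolling effect.
The pending related arbitration from May 18, 2001 to July 5, 2001 does not toll the period, because no stated rule makes a pending arbitration a tolling event.
Nothing else in the chronology tolls or restarts the period.

August 9, 2003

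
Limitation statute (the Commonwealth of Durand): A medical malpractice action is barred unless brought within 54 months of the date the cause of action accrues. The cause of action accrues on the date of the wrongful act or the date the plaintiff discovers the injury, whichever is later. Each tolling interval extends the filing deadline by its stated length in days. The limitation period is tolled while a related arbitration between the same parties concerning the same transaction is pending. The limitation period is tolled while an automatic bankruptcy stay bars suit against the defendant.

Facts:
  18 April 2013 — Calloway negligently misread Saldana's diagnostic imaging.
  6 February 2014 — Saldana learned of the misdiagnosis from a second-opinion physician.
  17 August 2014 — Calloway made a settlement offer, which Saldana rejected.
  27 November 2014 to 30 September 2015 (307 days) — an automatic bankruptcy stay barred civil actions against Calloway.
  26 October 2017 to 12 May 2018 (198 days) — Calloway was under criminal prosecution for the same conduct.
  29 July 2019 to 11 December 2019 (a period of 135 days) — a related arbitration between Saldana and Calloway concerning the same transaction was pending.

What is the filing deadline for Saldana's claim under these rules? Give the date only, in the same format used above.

The claim accrued on 6 February 2014 — the later of the 18 April 2013 act and the 6 February 2014 discovery.
Adding the 54 months base period to 6 February 2014 gives a deadline of 6 August 2018, before any tolling.
Because the automatic bankruptcy stay ran from 27 November 2014 to 30 September 2015, the deadline is extended by 307 days to 9 June 2019.
The pending related arbitration from 29 July 2019 to 11 December 2019 began after the period had already run on 9 June 2019, so it has no tolling effect.
Although a criminal prosecution ran from 26 October 2017 to 12 May 2018, the stated rules do not make that a tolling event, so it is disregarded.
The other events in the timeline have no effect on the limitation period under the stated rules.

9 June 2019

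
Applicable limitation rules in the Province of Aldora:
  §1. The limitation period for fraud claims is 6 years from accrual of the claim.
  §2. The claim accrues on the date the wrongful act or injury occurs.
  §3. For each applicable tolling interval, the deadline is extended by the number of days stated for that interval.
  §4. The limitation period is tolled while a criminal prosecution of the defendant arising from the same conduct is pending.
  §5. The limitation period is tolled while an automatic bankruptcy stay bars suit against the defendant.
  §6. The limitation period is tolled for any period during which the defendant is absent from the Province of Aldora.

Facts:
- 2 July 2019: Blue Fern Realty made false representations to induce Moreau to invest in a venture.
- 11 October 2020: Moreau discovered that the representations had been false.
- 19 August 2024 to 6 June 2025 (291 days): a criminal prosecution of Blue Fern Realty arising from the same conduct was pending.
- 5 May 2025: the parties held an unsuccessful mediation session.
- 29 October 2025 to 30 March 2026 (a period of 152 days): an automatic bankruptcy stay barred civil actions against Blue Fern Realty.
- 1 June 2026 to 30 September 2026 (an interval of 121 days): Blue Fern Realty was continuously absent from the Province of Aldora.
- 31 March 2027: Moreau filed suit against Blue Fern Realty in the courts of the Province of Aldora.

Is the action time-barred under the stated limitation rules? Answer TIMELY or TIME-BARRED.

TIME-BARRED

Accrual is governed by the date of the act, so the period began to run on 2 July 2019; the later discovery on 11 October 2020 is irrelevant under the stated rule.
The untolled deadline — 6 years after 2 July 2019 — is 2 July 2025.
The period was tolled for 291 days by the pending criminal prosecution (19 August 2024 to 6 June 2025), pushing the deadline to 19 April 2026.
The period was tolled for 152 days by the automatic bankruptcy stay (29 October 2025 to 30 March 2026), pushing the deadline to 18 September 2026.
Because the defendant's absence from the jurisdiction ran from 1 June 2026 to 30 September 2026, the deadline is extended by 121 days to 17 January 2027.
None of the other events listed affects the running of the period under the stated rules.
Filing on 31 March 2027 missed the 17 January 2027 deadline — the action is time-barred.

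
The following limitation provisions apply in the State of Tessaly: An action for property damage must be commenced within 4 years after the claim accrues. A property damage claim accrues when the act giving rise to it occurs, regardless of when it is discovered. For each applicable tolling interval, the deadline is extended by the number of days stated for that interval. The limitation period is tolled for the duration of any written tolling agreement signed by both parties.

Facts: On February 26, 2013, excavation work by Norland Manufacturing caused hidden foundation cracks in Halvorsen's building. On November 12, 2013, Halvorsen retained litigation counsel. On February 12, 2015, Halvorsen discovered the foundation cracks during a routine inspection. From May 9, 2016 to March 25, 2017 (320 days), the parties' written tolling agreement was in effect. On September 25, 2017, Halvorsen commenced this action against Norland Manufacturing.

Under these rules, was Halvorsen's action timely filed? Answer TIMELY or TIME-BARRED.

TIMELY

The claim accrued on February 26, 2013, when the wrongful act occurred; under the stated occurrence rule the February 12, 2015 discovery does not delay accrual.
4 years from February 26, 2013 is February 26, 2017.
The period was tolled for 320 days by the written tolling agreement (May 9, 2016 to March 25, 2017), pushing the deadline to January 12, 2018.
Nothing else in the chronology tolls or restarts the period.
Filing on September 25, 2017 beat the January 12, 2018 deadline — the action is timely.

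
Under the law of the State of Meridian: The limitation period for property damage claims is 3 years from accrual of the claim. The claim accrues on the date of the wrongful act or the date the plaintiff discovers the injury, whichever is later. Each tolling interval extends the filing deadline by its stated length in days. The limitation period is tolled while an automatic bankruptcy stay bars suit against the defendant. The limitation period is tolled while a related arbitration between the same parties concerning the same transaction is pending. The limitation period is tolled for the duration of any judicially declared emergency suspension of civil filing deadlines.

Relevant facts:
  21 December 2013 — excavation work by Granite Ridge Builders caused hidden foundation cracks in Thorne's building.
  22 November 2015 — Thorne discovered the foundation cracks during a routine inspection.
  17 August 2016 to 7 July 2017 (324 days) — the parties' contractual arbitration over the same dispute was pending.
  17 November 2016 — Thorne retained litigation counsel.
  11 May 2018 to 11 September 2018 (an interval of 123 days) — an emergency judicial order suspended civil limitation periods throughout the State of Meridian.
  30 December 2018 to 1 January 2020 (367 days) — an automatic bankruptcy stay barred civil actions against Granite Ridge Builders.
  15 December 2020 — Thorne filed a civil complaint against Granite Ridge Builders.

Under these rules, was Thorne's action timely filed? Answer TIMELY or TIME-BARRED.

TIMELY

The claim accrued on 22 November 2015 — the later of the 21 December 2013 act and the 22 November 2015 discovery.
The untolled deadline — 3 years after 22 November 2015 — is 22 November 2018.
Because the pending related arbitration ran from 17 August 2016 to 7 July 2017, the deadline is extended by 324 days to 12 October 2019.
The emergency suspension of filing deadlines from 11 May 2018 to 11 September 2018 tolled the period for 123 days, extending the deadline to 12 February 2020.
Because the automatic bankruptcy stay ran from 30 December 2018 to 1 January 2020, the deadline is extended by 367 days to 13 February 2021.
None of the other events listed affects the running of the period under the stated rules.
The 15 December 2020 filing precedes the 13 February 2021 deadline; the claim is timely.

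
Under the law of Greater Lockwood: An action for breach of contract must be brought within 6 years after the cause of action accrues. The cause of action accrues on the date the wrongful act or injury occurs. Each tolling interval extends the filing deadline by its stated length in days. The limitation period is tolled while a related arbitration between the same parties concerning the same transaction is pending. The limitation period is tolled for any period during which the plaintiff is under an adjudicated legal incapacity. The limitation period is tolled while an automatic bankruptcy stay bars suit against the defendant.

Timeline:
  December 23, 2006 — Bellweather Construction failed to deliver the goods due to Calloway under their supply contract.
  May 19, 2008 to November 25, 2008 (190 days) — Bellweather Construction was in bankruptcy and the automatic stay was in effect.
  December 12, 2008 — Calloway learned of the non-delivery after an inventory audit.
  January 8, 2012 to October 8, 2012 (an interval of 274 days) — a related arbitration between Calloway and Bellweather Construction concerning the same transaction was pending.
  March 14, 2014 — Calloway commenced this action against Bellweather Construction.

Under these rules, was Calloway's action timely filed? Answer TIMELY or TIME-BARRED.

TIMELY

Accrual is governed by the date of the act, so the period began to run on December 23, 2006; the later discovery on December 12, 2008 is irrelevant under the stated rule.
Adding the 6 years base period to December 23, 2006 gives a deadline of December 23, 2012, before any tolling.
Because the automatic bankruptcy stay ran from May 19, 2008 to November 25, 2008, the deadline is extended by 190 days to July 1, 2013.
The pending related arbitration from January 8, 2012 to October 8, 2012 tolled the period for 274 days, extending the deadline to April 1, 2014.
Calloway filed on March 14, 2014, before the April 1, 2014 deadline, so the action is timely.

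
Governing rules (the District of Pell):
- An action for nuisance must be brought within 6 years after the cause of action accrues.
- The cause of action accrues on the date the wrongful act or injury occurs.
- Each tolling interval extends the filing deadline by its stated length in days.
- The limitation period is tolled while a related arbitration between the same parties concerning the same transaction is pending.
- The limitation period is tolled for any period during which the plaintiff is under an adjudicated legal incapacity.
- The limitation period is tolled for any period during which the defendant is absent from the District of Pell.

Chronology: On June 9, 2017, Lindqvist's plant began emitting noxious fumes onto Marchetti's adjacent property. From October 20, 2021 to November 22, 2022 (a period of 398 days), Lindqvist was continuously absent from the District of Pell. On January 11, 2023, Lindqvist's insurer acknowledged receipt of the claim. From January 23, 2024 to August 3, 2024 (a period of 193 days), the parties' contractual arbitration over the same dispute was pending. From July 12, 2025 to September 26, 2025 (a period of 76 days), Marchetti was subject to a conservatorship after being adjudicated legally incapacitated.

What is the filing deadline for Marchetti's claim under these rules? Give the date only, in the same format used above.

January 20, 2025

The claim accrued on June 9, 2017, when the wrongful act occurred.
6 years from June 9, 2017 is June 9, 2023.
The period was tolled for 398 days by the defendant's absence from the jurisdiction (October 20, 2021 to November 22, 2022), pushing the deadline to July 11, 2024.
Because the pending related arbitration ran from January 23, 2024 to August 3, 2024, the deadline is extended by 193 days to January 20, 2025.
The plaintiff's legal incapacity from July 12, 2025 to September 26, 2025 began after the period had already run on January 20, 2025, so it has no tolling effect.
Nothing else in the chronology tolls or restarts the period.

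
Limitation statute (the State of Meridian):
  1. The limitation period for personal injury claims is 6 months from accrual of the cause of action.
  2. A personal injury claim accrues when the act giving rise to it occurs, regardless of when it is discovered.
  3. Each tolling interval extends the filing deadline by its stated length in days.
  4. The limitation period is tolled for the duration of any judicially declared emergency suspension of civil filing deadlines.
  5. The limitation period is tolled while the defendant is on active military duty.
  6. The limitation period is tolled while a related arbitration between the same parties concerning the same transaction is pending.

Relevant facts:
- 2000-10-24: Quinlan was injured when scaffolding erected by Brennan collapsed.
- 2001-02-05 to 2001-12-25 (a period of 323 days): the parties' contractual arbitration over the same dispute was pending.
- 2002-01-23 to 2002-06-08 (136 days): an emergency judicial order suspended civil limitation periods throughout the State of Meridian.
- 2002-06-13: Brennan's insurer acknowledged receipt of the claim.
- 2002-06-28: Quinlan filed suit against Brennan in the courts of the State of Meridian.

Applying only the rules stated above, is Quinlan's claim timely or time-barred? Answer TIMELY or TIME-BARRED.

The claim accrued on 2000-10-24, when the wrongful act occurred.
The untolled deadline — 6 months after 2000-10-24 — is 2001-04-24.
The period was tolled for 323 days by the pending related arbitration (2001-02-05 to 2001-12-25), pushing the deadline to 2002-03-13.
Because the emergency suspension of filing deadlines ran from 2002-01-23 to 2002-06-08, the deadline is extended by 136 days to 2002-07-27.
The other events in the timeline have no effect on the limitation period under the stated rules.
Filing on 2002-06-28 beat the 2002-07-27 deadline — the action is timely.

TIMELY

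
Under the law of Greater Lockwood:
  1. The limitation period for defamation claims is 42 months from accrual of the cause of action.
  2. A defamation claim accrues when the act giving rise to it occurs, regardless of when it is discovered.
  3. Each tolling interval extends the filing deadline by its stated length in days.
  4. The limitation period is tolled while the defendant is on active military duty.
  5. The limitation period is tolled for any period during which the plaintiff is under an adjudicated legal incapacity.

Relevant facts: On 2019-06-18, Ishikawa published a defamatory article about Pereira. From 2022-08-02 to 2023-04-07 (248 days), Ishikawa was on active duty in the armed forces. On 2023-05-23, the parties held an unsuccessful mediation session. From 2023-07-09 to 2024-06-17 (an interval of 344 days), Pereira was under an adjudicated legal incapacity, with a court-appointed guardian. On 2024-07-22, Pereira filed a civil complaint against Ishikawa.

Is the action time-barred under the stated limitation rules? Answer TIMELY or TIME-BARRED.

TIMELY

The claim accrued on 2019-06-18, when the wrongful act occurred.
The untolled deadline — 42 months after 2019-06-18 — is 2022-12-18.
The period was tolled for 248 days by the defendant's active military service (2022-08-02 to 2023-04-07), pushing the deadline to 2023-08-23.
Because the plaintiff's legal incapacity ran from 2023-07-09 to 2024-06-17, the deadline is extended by 344 days to 2024-08-01.
Nothing else in the chronology tolls or restarts the period.
Filing on 2024-07-22 beat the 2024-08-01 deadline — the action is timely.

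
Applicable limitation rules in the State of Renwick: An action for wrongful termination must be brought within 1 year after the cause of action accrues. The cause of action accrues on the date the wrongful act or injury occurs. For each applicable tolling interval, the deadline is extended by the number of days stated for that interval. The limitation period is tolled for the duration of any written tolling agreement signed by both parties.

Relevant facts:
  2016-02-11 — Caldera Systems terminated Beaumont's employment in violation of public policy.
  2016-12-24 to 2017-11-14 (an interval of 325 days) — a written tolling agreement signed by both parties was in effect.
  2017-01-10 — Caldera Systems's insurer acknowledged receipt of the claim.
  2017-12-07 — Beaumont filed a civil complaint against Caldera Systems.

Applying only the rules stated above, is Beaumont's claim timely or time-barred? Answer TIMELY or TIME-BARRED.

TIMELY

The cause of action accrued on 2016-02-11, the date of the act.
Adding the 1 year base period to 2016-02-11 gives a deadline of 2017-02-11, before any tolling.
The written tolling agreement from 2016-12-24 to 2017-11-14 tolled the period for 325 days, extending the deadline to 2018-01-02.
Nothing else in the chronology tolls or restarts the period.
Beaumont filed on 2017-12-07, before the 2018-01-02 deadline, so the action is timely.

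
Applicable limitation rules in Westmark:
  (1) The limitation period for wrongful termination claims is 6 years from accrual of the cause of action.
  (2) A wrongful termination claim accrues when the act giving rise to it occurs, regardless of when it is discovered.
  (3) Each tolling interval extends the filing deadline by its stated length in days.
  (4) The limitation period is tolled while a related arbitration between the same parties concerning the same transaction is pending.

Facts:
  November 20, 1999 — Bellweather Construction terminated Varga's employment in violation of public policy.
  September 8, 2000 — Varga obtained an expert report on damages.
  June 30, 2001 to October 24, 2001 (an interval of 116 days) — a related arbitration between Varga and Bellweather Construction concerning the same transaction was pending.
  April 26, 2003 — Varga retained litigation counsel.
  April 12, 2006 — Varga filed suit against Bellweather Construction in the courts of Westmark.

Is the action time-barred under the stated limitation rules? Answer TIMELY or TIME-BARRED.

The claim accrued on November 20, 1999, when the wrongful act occurred.
Adding the 6 years base period to November 20, 1999 gives a deadline of November 20, 2005, before any tolling.
Because the pending related arbitration ran from June 30, 2001 to October 24, 2001, the deadline is extended by 116 days to March 16, 2006.
The other events in the timeline have no effect on the limitation period under the stated rules.
The April 12, 2006 filing falls after the March 16, 2006 deadline; the claim is time-barred.

TIME-BARRED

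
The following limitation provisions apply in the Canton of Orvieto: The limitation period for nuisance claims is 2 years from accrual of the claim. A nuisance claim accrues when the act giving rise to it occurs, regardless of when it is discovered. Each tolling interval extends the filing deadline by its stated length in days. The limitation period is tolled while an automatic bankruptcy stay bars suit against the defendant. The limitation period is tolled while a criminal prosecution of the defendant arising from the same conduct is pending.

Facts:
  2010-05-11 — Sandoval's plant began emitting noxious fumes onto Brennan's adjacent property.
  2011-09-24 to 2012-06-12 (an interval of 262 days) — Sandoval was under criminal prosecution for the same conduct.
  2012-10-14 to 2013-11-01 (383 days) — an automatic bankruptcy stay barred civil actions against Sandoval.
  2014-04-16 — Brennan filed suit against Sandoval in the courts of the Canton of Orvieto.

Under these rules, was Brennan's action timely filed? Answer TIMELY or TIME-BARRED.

The claim accrued on 2010-05-11, when the wrongful act occurred.
2 years from 2010-05-11 is 2012-05-11.
The pending criminal prosecution from 2011-09-24 to 2012-06-12 tolled the period for 262 days, extending the deadline to 2013-01-28.
The period was tolled for 383 days by the automatic bankruptcy stay (2012-10-14 to 2013-11-01), pushing the deadline to 2014-02-15.
Brennan filed on 2014-04-16, after the 2014-02-15 deadline, so the action is time-barred.

TIME-BARRED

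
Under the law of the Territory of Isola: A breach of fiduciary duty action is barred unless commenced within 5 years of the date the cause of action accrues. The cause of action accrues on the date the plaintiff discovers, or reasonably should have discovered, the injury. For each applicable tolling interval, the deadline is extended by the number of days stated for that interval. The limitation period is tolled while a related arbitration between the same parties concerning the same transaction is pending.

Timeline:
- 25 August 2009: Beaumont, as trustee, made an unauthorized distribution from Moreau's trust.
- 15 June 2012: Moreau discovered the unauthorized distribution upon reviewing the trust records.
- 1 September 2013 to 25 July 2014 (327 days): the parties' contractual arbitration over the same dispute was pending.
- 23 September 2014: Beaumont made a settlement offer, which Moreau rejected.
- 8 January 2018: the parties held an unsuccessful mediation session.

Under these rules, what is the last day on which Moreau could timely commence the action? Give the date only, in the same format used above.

Under the discovery rule, the claim accrued on 15 June 2012, when Moreau discovered the injury — not on the 25 August 2009 date of the underlying act.
5 years from 15 June 2012 is 15 June 2017.
The period was tolled for 327 days by the pending related arbitration (1 September 2013 to 25 July 2014), pushing the deadline to 8 May 2018.
Nothing else in the chronology tolls or restarts the period.

8 May 2018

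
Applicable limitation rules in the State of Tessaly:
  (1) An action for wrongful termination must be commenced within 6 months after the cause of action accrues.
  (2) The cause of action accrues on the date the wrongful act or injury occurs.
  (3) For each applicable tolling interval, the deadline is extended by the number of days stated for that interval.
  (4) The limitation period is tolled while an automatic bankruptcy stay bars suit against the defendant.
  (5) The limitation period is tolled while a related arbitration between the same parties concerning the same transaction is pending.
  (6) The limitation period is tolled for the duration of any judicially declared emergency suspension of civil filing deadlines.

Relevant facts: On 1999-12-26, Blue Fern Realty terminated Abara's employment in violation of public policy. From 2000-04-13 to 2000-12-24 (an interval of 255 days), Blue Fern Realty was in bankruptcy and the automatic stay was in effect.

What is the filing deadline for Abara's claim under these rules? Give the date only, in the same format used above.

2001-03-08

The cause of action accrued on 1999-12-26, the date of the act.
Adding the 6 months base period to 1999-12-26 gives a deadline of 2000-06-26, before any tolling.
The automatic bankruptcy stay from 2000-04-13 to 2000-12-24 tolled the period for 255 days, extending the deadline to 2001-03-08.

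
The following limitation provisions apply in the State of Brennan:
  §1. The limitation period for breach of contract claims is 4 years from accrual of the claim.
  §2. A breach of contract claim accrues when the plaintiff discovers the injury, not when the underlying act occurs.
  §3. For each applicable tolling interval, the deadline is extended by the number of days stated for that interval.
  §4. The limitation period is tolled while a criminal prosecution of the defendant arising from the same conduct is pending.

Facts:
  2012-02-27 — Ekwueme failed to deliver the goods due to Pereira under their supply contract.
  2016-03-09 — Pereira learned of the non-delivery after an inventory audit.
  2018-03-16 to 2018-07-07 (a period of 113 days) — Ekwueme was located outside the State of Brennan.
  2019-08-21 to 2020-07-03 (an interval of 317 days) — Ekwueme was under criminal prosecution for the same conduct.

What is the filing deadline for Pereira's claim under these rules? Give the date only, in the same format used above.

2021-01-20

Under the discovery rule, the claim accrued on 2016-03-09, when Pereira discovered the injury — not on the 2012-02-27 date of the underlying act.
The untolled deadline — 4 years after 2016-03-09 — is 2020-03-09.
The pending criminal prosecution from 2019-08-21 to 2020-07-03 tolled the period for 317 days, extending the deadline to 2021-01-20.
Although the defendant's absence ran from 2018-03-16 to 2018-07-07, the stated rules do not make that a tolling event, so it is disregarded.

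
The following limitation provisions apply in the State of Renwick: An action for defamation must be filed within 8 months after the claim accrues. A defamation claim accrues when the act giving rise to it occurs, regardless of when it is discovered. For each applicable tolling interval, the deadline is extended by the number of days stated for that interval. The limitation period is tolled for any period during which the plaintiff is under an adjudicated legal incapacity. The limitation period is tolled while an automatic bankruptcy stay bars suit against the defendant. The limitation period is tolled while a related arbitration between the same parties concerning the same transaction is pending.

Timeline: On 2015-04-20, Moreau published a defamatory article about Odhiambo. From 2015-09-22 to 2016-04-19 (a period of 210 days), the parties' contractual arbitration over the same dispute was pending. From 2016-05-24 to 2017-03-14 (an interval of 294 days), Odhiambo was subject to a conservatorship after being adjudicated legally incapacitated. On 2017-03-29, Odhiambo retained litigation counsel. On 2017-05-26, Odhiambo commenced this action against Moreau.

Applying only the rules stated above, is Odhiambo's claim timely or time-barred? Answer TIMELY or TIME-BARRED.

The limitation period began to run on 2015-04-20.
8 months from 2015-04-20 is 2015-12-20.
The pending related arbitration from 2015-09-22 to 2016-04-19 tolled the period for 210 days, extending the deadline to 2016-07-17.
Because the plaintiff's legal incapacity ran from 2016-05-24 to 2017-03-14, the deadline is extended by 294 days to 2017-05-07.
None of the other events listed affects the running of the period under the stated rules.
The 2017-05-26 filing falls after the 2017-05-07 deadline; the claim is time-barred.

TIME-BARRED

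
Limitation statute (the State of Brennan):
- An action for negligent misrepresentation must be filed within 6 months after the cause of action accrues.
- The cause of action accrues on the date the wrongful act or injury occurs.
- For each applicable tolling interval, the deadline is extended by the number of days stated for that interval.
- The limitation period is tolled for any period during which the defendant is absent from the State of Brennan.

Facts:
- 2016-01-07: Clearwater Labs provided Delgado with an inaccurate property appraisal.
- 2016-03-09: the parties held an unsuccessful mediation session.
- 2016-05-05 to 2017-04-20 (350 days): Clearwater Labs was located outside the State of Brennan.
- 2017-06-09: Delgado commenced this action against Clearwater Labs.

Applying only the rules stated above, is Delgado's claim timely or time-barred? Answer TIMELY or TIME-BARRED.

The limitation period began to run on 2016-01-07.
Adding the 6 months base period to 2016-01-07 gives a deadline of 2016-07-07, before any tolling.
The period was tolled for 350 days by the defendant's absence from the jurisdiction (2016-05-05 to 2017-04-20), pushing the deadline to 2017-06-22.
None of the other events listed affects the running of the period under the stated rules.
Filing on 2017-06-09 beat the 2017-06-22 deadline — the action is timely.

TIMELY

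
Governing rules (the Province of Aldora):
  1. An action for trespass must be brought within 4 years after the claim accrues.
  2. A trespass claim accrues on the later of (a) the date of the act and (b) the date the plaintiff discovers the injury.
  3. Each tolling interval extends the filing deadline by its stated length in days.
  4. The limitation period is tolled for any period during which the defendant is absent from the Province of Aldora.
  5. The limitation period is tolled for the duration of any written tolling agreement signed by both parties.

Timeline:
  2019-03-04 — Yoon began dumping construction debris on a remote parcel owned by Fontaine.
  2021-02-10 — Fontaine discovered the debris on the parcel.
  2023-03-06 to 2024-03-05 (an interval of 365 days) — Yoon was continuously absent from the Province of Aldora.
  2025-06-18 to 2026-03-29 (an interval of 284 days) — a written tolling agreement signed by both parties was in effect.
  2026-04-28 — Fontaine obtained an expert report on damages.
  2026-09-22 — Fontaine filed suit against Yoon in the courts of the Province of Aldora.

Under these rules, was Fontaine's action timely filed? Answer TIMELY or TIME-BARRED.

TIMELY

The claim accrued on 2021-02-10 — the later of the 2019-03-04 act and the 2021-02-10 discovery.
4 years from 2021-02-10 is 2025-02-10.
The defendant's absence from the jurisdiction from 2023-03-06 to 2024-03-05 tolled the period for 365 days, extending the deadline to 2026-02-10.
Because the written tolling agreement ran from 2025-06-18 to 2026-03-29, the deadline is extended by 284 days to 2026-11-21.
Nothing else in the chronology tolls or restarts the period.
The 2026-09-22 filing precedes the 2026-11-21 deadline; the claim is timely.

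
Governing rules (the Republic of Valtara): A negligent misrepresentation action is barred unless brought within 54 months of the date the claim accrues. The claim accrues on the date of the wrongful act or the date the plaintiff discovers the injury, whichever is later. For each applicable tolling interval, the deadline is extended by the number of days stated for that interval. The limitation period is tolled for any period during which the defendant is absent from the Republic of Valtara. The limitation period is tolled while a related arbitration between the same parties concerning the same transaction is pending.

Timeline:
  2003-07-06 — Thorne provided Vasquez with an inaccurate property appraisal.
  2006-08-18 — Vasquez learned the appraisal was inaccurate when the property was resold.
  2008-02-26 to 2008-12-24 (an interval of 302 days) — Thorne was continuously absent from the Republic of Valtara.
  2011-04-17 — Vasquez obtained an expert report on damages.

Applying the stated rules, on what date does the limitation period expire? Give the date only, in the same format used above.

2011-12-17

Because discovery on 2006-08-18 post-dates the 2003-07-06 act, accrual under the later-of rule falls on 2006-08-18.
The untolled deadline — 54 months after 2006-08-18 — is 2011-02-18.
The defendant's absence from the jurisdiction from 2008-02-26 to 2008-12-24 tolled the period for 302 days, extending the deadline to 2011-12-17.
None of the other events listed affects the running of the period under the stated rules.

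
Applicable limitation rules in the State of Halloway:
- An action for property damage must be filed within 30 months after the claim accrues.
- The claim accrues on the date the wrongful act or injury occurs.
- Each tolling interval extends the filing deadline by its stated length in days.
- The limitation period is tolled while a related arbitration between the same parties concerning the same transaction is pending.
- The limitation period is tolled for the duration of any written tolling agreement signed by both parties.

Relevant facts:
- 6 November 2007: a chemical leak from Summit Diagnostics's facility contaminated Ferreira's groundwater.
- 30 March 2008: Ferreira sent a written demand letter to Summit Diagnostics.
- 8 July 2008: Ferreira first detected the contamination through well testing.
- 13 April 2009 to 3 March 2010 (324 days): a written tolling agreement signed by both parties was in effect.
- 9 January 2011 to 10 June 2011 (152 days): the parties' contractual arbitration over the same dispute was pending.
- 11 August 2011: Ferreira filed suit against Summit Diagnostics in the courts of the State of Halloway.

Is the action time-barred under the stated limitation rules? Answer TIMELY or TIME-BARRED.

TIMELY

Because the rule ties accrual to occurrence, the claim accrued on 6 November 2007, not on the 8 July 2008 discovery date.
The untolled deadline — 30 months after 6 November 2007 — is 6 May 2010.
The written tolling agreement from 13 April 2009 to 3 March 2010 tolled the period for 324 days, extending the deadline to 26 March 2011.
The pending related arbitration from 9 January 2011 to 10 June 2011 tolled the period for 152 days, extending the deadline to 25 August 2011.
None of the other events listed affects the running of the period under the stated rules.
The 11 August 2011 filing precedes the 25 August 2011 deadline; the claim is timely.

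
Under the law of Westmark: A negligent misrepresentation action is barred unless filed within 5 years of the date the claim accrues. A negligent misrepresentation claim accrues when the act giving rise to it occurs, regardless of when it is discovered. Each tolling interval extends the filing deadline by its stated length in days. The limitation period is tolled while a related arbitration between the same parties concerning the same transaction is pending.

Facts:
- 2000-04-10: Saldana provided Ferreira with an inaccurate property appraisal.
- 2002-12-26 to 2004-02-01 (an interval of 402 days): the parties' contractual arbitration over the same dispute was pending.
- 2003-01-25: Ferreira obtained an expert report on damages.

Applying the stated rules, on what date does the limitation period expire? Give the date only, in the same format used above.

The claim accrued on 2000-04-10, when the wrongful act occurred.
Adding the 5 years base period to 2000-04-10 gives a deadline of 2005-04-10, before any tolling.
The period was tolled for 402 days by the pending related arbitration (2002-12-26 to 2004-02-01), pushing the deadline to 2006-05-17.
None of the other events listed affects the running of the period under the stated rules.

2006-05-17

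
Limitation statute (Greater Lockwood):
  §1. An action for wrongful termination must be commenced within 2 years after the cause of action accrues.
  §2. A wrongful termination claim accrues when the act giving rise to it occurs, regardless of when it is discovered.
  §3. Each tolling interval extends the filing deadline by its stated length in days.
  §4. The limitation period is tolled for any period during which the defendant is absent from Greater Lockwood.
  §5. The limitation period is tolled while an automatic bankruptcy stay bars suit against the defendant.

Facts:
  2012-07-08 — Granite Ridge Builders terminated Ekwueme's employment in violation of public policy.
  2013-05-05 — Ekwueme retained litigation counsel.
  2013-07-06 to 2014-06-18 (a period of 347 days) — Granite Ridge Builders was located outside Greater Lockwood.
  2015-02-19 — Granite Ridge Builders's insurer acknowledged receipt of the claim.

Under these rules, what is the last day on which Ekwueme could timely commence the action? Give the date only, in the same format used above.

2015-06-20

The claim accrued on 2012-07-08, when the wrongful act occurred.
Adding the 2 years base period to 2012-07-08 gives a deadline of 2014-07-08, before any tolling.
The defendant's absence from the jurisdiction from 2013-07-06 to 2014-06-18 tolled the period for 347 days, extending the deadline to 2015-06-20.
The other events in the timeline have no effect on the limitation period under the stated rules.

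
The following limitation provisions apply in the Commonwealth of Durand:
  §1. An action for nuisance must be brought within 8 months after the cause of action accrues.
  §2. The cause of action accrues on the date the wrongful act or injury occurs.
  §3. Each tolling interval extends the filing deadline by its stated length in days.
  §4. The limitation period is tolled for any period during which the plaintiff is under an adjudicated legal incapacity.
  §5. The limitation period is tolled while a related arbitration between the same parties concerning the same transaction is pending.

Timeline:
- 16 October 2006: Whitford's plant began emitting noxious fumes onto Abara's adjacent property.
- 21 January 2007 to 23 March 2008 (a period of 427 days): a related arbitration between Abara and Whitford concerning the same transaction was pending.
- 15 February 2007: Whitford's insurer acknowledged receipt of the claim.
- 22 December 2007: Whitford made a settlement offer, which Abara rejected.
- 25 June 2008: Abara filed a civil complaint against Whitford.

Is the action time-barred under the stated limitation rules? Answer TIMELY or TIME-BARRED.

The limitation period began to run on 16 October 2006.
8 months from 16 October 2006 is 16 June 2007.
Because the pending related arbitration ran from 21 January 2007 to 23 March 2008, the deadline is extended by 427 days to 16 August 2008.
The other events in the timeline have no effect on the limitation period under the stated rules.
Filing on 25 June 2008 beat the 16 August 2008 deadline — the action is timely.

TIMELY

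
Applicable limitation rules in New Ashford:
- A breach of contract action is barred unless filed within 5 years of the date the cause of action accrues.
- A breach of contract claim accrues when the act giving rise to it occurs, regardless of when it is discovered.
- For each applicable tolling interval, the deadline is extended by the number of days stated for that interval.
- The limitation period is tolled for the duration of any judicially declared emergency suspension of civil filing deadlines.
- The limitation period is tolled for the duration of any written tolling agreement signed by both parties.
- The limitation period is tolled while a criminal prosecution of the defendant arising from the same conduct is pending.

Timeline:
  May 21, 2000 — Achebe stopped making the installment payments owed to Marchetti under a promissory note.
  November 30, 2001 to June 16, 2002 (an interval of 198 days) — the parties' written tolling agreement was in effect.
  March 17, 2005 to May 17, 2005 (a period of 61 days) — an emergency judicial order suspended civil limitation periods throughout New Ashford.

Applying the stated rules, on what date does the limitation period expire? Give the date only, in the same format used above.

The limitation period began to run on May 21, 2000.
5 years from May 21, 2000 is May 21, 2005.
The written tolling agreement from November 30, 2001 to June 16, 2002 tolled the period for 198 days, extending the deadline to December 5, 2005.
The period was tolled for 61 days by the emergency suspension of filing deadlines (March 17, 2005 to May 17, 2005), pushing the deadline to February 4, 2006.

February 4, 2006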